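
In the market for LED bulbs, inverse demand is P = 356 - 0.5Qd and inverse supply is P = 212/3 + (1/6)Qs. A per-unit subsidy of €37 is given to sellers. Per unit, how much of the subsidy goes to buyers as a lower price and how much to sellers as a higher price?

Buyers gain €27.75 per unit; sellers gain €9.25 per unit

Pre-subsidy: 356 - 0.5Q = 212/3 + (1/6)Q gives Q* = 428 and P* = 142.
With the subsidy, sellers receive Ps = Pb + 37 for each unit, where Pb is the price buyers pay.
On the curves, Pb = 356 - 0.5Q and Ps = 212/3 + (1/6)Q; the wedge Ps − Pb = 37 gives 212/3 + (1/6)Q − (356 - 0.5Q) = 37, so Q' = 483.5.
Then Pb = 356 − 0.5·483.5 = 114.25 and Ps = 212/3 + (1/6)·483.5 = 151.25.
Buyers' price falls by P* − Pb = 142 − 114.25 = 27.75; sellers' price rises by Ps − P* = 151.25 − 142 = 9.25.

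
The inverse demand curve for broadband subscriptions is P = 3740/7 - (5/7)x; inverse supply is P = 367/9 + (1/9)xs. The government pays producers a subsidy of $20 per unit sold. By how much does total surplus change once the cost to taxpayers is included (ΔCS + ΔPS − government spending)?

Pre-subsidy: 3740/7 - (5/7)x = 367/9 + (1/9)x gives x* = 31091/52 and P* = 5575/52.
With the subsidy, sellers receive Ps = Pb + 20 for each unit, where Pb is the price buyers pay.
On the curves, Pb = 3740/7 - (5/7)x and Ps = 367/9 + (1/9)x; the wedge Ps − Pb = 20 gives 367/9 + (1/9)x − (3740/7 - (5/7)x) = 20, so x' = 32351/52.
Then Pb = 3740/7 − (5/7)·(32351/52) = 4675/52 and Ps = 367/9 + (1/9)·(32351/52) = 5715/52.
ΔCS = ½(31091/52 + 32351/52)(5575/52 − 4675/52) = 7137225/676; ΔPS = ½(31091/52 + 32351/52)(5715/52 − 5575/52) = 1110235/676.
Government spending = 20 × 32351/52 = 161755/13.
Net change = 7137225/676 + 1110235/676 − 161755/13 = -3150/13. The loss equals the DWL triangle ½·20·315/13.

Net change in total surplus = -3150/13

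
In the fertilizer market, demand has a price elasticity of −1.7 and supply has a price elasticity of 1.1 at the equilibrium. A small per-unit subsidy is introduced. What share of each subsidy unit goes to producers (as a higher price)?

For a small subsidy around the equilibrium, the benefit split depends on the relative slopes, which at a point are proportional to the elasticities.
Buyer share = εs/(εs + |εd|) = 1.1/(1.1 + 1.7) = 11/28; seller share = |εd|/(εs + |εd|) = 17/28.
So producers capture 17/28 of the subsidy.

Producer share = 17/28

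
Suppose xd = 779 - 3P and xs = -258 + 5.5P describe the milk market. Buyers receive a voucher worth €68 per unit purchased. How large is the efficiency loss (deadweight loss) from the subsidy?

Deadweight loss = €4488

Pre-subsidy: 779 - 3P = -258 + 5.5P gives P* = 122, x* = 413.
With the rebate, buyers effectively pay Pb = Ps − 68, where Ps is the price sellers receive.
Demand in terms of Ps becomes xd = 779 − 3(Ps − 68) = 983 - 3Ps. Setting this equal to supply: 983 - 3Ps = -258 + 5.5Ps, so Ps = 146.
Buyers pay Pb = 146 − 68 = 78; x' = -258 + 5.5·146 = 545.
The subsidy expands output by 545 − 413 = 132 past the efficient level; on those units the gap between marginal cost and willingness to pay runs from 0 up to 68.
DWL = ½ × 68 × 132 = 4488.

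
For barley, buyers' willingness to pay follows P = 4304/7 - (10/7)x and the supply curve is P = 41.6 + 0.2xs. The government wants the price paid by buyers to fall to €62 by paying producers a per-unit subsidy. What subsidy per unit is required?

At a buyer price of 62, quantity demanded is 430.4 − 0.7·62 = 387.
Sellers supply 387 only when they receive Ps = 41.6 + 0.2·387 = 119.
s = Ps − Pb = 119 − 62 = 57.

Required subsidy s = €57 per unit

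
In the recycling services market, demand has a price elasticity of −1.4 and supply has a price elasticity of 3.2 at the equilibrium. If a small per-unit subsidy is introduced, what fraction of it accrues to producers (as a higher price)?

For a small subsidy around the equilibrium, the benefit split depends on the relative slopes, which at a point are proportional to the elasticities.
Buyer share = εs/(εs + |εd|) = 3.2/(3.2 + 1.4) = 16/23; seller share = |εd|/(εs + |εd|) = 7/23.
So producers capture 7/23 of the subsidy.

Producer share = 7/23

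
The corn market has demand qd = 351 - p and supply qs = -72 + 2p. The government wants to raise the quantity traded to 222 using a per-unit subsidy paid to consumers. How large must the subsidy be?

Required subsidy s = 18 per unit

At q = 222, invert demand for the buyer price: pb = (351 − 222)/1 = 129; invert supply for the seller price: ps = (222 − (-72))/2 = 147.
The subsidy must fill the gap: s = ps − pb = 147 − 129 = 18.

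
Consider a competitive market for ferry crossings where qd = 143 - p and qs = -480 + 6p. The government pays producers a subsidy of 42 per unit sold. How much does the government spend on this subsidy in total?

Pre-subsidy: 143 - p = -480 + 6p gives p* = 89, q* = 54.
With the subsidy, sellers receive ps = pb + 42 for each unit, where pb is the price buyers pay.
Supply in terms of pb becomes qs = -480 + 6(pb + 42) = -228 + 6pb. Setting this equal to demand: 143 - pb = -228 + 6pb, so pb = 53.
Sellers receive ps = 53 + 42 = 95; q' = 143 − 1·53 = 90.
Government outlay = subsidy × quantity = 42 × 90 = 3780.

Government cost = 3780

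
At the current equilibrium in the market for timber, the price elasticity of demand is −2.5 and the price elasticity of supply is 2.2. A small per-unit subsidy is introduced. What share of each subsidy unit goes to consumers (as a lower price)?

For a small subsidy around the equilibrium, the benefit split depends on the relative slopes, which at a point are proportional to the elasticities.
Buyer share = εs/(εs + |εd|) = 2.2/(2.2 + 2.5) = 22/47; seller share = |εd|/(εs + |εd|) = 25/47.

Consumer share = 22/47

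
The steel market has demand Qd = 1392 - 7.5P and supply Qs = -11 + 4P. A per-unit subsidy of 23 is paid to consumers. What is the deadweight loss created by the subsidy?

Pre-subsidy: 1392 - 7.5P = -11 + 4P gives P* = 122, Q* = 477.
With the rebate, buyers effectively pay Pb = Ps − 23, where Ps is the price sellers receive.
Demand in terms of Ps becomes Qd = 1392 − 7.5(Ps − 23) = 1564.5 - 7.5Ps. Setting this equal to supply: 1564.5 - 7.5Ps = -11 + 4Ps, so Ps = 137.
Buyers pay Pb = 137 − 23 = 114; Q' = -11 + 4·137 = 537.
The subsidy expands output by 537 − 477 = 60 past the efficient level; on those units the gap between marginal cost and willingness to pay runs from 0 up to 23.
DWL = ½ × 23 × 60 = 690.

Deadweight loss = 690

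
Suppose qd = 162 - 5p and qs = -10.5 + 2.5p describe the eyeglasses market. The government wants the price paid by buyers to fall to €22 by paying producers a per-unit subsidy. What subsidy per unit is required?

At a buyer price of 22, quantity demanded is 162 − 5·22 = 52.
Sellers supply 52 only when they receive ps with -10.5 + 2.5·ps = 52, i.e. ps = 25.
s = ps − pb = 25 − 22 = 3.

Required subsidy s = €3 per unit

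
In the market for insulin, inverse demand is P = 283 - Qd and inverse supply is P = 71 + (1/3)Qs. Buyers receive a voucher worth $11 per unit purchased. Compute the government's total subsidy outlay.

Pre-subsidy: 283 - Q = 71 + (1/3)Q gives Q* = 159 and P* = 124.
With the rebate, buyers effectively pay Pb = Ps − 11, where Ps is the price sellers receive.
On the curves, Pb = 283 - Q and Ps = 71 + (1/3)Q; the wedge Ps − Pb = 11 gives 71 + (1/3)Q − (283 - Q) = 11, so Q' = 167.25.
Then Pb = 283 − 1·167.25 = 115.75 and Ps = 71 + (1/3)·167.25 = 126.75.
Government outlay = subsidy × quantity = 11 × 167.25 = 1839.75.

Government cost = $1839.75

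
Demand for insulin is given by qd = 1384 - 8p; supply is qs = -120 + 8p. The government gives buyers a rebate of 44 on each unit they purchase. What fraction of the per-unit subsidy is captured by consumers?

Pre-subsidy: 1384 - 8p = -120 + 8p gives p* = 94, q* = 632.
With the rebate, buyers effectively pay pb = ps − 44, where ps is the price sellers receive.
Demand in terms of ps becomes qd = 1384 − 8(ps − 44) = 1736 - 8ps. Setting this equal to supply: 1736 - 8ps = -120 + 8ps, so ps = 116.
Buyers pay pb = 116 − 44 = 72; q' = -120 + 8·116 = 808.
Buyers' price falls by p* − pb = 94 − 72 = 22; sellers' price rises by ps − p* = 116 − 94 = 22.
So consumers capture 22/44 = 0.5 of each unit of subsidy.

Consumer share = 0.5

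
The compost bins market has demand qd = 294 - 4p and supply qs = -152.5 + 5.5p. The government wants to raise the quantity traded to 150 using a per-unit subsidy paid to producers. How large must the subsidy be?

Required subsidy s = 19 per unit

At q = 150, invert demand for the buyer price: pb = (294 − 150)/4 = 36; invert supply for the seller price: ps = (150 − (-152.5))/5.5 = 55.
The subsidy must fill the gap: s = ps − pb = 55 − 36 = 19.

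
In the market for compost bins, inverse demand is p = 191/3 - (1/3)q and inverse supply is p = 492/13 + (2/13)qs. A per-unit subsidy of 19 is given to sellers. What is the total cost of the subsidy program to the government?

Government cost = 1748

Pre-subsidy: 191/3 - (1/3)q = 492/13 + (2/13)q gives q* = 53 and p* = 46.
With the subsidy, sellers receive ps = pb + 19 for each unit, where pb is the price buyers pay.
On the curves, pb = 191/3 - (1/3)q and ps = 492/13 + (2/13)q; the wedge ps − pb = 19 gives 492/13 + (2/13)q − (191/3 - (1/3)q) = 19, so q' = 92.
Then pb = 191/3 − (1/3)·92 = 33 and ps = 492/13 + (2/13)·92 = 52.
Government outlay = subsidy × quantity = 19 × 92 = 1748.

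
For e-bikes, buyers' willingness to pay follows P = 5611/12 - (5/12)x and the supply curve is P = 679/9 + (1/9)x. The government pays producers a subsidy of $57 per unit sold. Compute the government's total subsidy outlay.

Government cost = $48507

Pre-subsidy: 5611/12 - (5/12)x = 679/9 + (1/9)x gives x* = 743 and P* = 158.
With the subsidy, sellers receive Ps = Pb + 57 for each unit, where Pb is the price buyers pay.
On the curves, Pb = 5611/12 - (5/12)x and Ps = 679/9 + (1/9)x; the wedge Ps − Pb = 57 gives 679/9 + (1/9)x − (5611/12 - (5/12)x) = 57, so x' = 851.
Then Pb = 5611/12 − (5/12)·851 = 113 and Ps = 679/9 + (1/9)·851 = 170.
Government outlay = subsidy × quantity = 57 × 851 = 48507.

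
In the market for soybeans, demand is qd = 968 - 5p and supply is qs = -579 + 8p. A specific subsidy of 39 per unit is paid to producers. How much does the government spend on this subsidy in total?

Pre-subsidy: 968 - 5p = -579 + 8p gives p* = 119, q* = 373.
With the subsidy, sellers receive ps = pb + 39 for each unit, where pb is the price buyers pay.
Supply in terms of pb becomes qs = -579 + 8(pb + 39) = -267 + 8pb. Setting this equal to demand: 968 - 5pb = -267 + 8pb, so pb = 95.
Sellers receive ps = 95 + 39 = 134; q' = 968 − 5·95 = 493.
Government outlay = subsidy × quantity = 39 × 493 = 19227.

Government cost = 19227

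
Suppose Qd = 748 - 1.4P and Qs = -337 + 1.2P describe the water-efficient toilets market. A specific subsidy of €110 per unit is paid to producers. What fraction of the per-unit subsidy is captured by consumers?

Pre-subsidy: 748 - 1.4P = -337 + 1.2P gives P* = 5425/13, Q* = 2129/13.
With the subsidy, sellers receive Ps = Pb + 110 for each unit, where Pb is the price buyers pay.
Supply in terms of Pb becomes Qs = -337 + 1.2(Pb + 110) = -205 + 1.2Pb. Setting this equal to demand: 748 - 1.4Pb = -205 + 1.2Pb, so Pb = 4765/13.
Sellers receive Ps = 4765/13 + 110 = 6195/13; Q' = 748 − 1.4·(4765/13) = 3053/13.
Buyers' price falls by P* − Pb = 5425/13 − 4765/13 = 660/13; sellers' price rises by Ps − P* = 6195/13 − 5425/13 = 770/13.
So consumers capture (660/13)/110 = 6/13 of each unit of subsidy.

Consumer share = 6/13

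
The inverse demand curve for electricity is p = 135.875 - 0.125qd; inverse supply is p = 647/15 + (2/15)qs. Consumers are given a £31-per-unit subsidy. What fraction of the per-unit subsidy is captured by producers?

Producer share = 16/31

Pre-subsidy: 135.875 - 0.125q = 647/15 + (2/15)q gives q* = 359 and p* = 91.
With the rebate, buyers effectively pay pb = ps − 31, where ps is the price sellers receive.
On the curves, pb = 135.875 - 0.125q and ps = 647/15 + (2/15)q; the wedge ps − pb = 31 gives 647/15 + (2/15)q − (135.875 - 0.125q) = 31, so q' = 479.
Then pb = 135.875 − 0.125·479 = 76 and ps = 647/15 + (2/15)·479 = 107.
Buyers' price falls by p* − pb = 91 − 76 = 15; sellers' price rises by ps − p* = 107 − 91 = 16.
So producers capture 16/31 = 16/31 of each unit of subsidy.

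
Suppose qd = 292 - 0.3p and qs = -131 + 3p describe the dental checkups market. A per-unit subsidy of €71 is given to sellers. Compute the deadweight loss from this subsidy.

Deadweight loss = 15123/22

Pre-subsidy: 292 - 0.3p = -131 + 3p gives p* = 1410/11, q* = 2789/11.
With the subsidy, sellers receive ps = pb + 71 for each unit, where pb is the price buyers pay.
Supply in terms of pb becomes qs = -131 + 3(pb + 71) = 82 + 3pb. Setting this equal to demand: 292 - 0.3pb = 82 + 3pb, so pb = 700/11.
Sellers receive ps = 700/11 + 71 = 1481/11; q' = 292 − 0.3·(700/11) = 3002/11.
The subsidy expands output by 3002/11 − 2789/11 = 213/11 past the efficient level; on those units the gap between marginal cost and willingness to pay runs from 0 up to 71.
DWL = ½ × 71 × 213/11 = 15123/22.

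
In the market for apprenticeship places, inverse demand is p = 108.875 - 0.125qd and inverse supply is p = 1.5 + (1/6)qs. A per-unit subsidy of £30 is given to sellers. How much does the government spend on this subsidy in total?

Government cost = £14130

Pre-subsidy: 108.875 - 0.125q = 1.5 + (1/6)q gives q* = 2577/7 and p* = 440/7.
With the subsidy, sellers receive ps = pb + 30 for each unit, where pb is the price buyers pay.
On the curves, pb = 108.875 - 0.125q and ps = 1.5 + (1/6)q; the wedge ps − pb = 30 gives 1.5 + (1/6)q − (108.875 - 0.125q) = 30, so q' = 471.
Then pb = 108.875 − 0.125·471 = 50 and ps = 1.5 + (1/6)·471 = 80.
Government outlay = subsidy × quantity = 30 × 471 = 14130.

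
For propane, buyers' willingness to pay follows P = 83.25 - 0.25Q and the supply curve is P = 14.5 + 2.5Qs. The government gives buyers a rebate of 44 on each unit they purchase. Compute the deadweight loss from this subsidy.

Deadweight loss = 352

Pre-subsidy: 83.25 - 0.25Q = 14.5 + 2.5Q gives Q* = 25 and P* = 77.
With the rebate, buyers effectively pay Pb = Ps − 44, where Ps is the price sellers receive.
On the curves, Pb = 83.25 - 0.25Q and Ps = 14.5 + 2.5Q; the wedge Ps − Pb = 44 gives 14.5 + 2.5Q − (83.25 - 0.25Q) = 44, so Q' = 41.
Then Pb = 83.25 − 0.25·41 = 73 and Ps = 14.5 + 2.5·41 = 117.
The subsidy expands output by 41 − 25 = 16 past the efficient level; on those units the gap between marginal cost and willingness to pay runs from 0 up to 44.
DWL = ½ × 44 × 16 = 352.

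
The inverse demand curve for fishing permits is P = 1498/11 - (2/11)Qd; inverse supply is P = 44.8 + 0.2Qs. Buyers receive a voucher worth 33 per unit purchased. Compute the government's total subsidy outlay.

Government cost = 75251/7

Pre-subsidy: 1498/11 - (2/11)Q = 44.8 + 0.2Q gives Q* = 718/3 and P* = 278/3.
With the rebate, buyers effectively pay Pb = Ps − 33, where Ps is the price sellers receive.
On the curves, Pb = 1498/11 - (2/11)Q and Ps = 44.8 + 0.2Q; the wedge Ps − Pb = 33 gives 44.8 + 0.2Q − (1498/11 - (2/11)Q) = 33, so Q' = 6841/21.
Then Pb = 1498/11 − (2/11)·(6841/21) = 1616/21 and Ps = 44.8 + 0.2·(6841/21) = 2309/21.
Government outlay = subsidy × quantity = 33 × 6841/21 = 75251/7.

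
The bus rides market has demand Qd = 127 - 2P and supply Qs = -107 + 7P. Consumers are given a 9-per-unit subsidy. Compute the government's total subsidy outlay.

Government cost = 801

Pre-subsidy: 127 - 2P = -107 + 7P gives P* = 26, Q* = 75.
With the rebate, buyers effectively pay Pb = Ps − 9, where Ps is the price sellers receive.
Demand in terms of Ps becomes Qd = 127 − 2(Ps − 9) = 145 - 2Ps. Setting this equal to supply: 145 - 2Ps = -107 + 7Ps, so Ps = 28.
Buyers pay Pb = 28 − 9 = 19; Q' = -107 + 7·28 = 89.
Government outlay = subsidy × quantity = 9 × 89 = 801.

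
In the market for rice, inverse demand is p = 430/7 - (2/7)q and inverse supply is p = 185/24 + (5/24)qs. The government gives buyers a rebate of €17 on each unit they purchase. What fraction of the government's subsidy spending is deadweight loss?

DWL / government spending = 1428/11881

Pre-subsidy: 430/7 - (2/7)q = 185/24 + (5/24)q gives q* = 9025/83 and p* = 2520/83.
With the rebate, buyers effectively pay pb = ps − 17, where ps is the price sellers receive.
On the curves, pb = 430/7 - (2/7)q and ps = 185/24 + (5/24)q; the wedge ps − pb = 17 gives 185/24 + (5/24)q − (430/7 - (2/7)q) = 17, so q' = 11881/83.
Then pb = 430/7 − (2/7)·(11881/83) = 1704/83 and ps = 185/24 + (5/24)·(11881/83) = 3115/83.
ΔCS = ½(9025/83 + 11881/83)(2520/83 − 1704/83) = 8529648/6889; ΔPS = ½(9025/83 + 11881/83)(3115/83 − 2520/83) = 6219535/6889.
Government spending = 17 × 11881/83 = 201977/83.
DWL = ½ × 17 × (11881/83 − 9025/83) = 24276/83; fraction = (24276/83) / (201977/83) = 1428/11881.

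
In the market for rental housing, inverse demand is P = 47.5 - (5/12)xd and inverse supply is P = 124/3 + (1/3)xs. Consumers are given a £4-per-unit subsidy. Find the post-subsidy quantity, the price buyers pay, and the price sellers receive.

Pre-subsidy: 47.5 - (5/12)x = 124/3 + (1/3)x gives x* = 74/9 and P* = 1190/27.
With the rebate, buyers effectively pay Pb = Ps − 4, where Ps is the price sellers receive.
On the curves, Pb = 47.5 - (5/12)x and Ps = 124/3 + (1/3)x; the wedge Ps − Pb = 4 gives 124/3 + (1/3)x − (47.5 - (5/12)x) = 4, so x' = 122/9.
Then Pb = 47.5 − (5/12)·(122/9) = 1130/27 and Ps = 124/3 + (1/3)·(122/9) = 1238/27.

x' = 122/9; buyers pay 1130/27; sellers receive 1238/27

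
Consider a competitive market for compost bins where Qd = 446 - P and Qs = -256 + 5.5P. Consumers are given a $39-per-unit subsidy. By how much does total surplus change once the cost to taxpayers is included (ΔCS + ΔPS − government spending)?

Net change in total surplus = -$643.5

Pre-subsidy: 446 - P = -256 + 5.5P gives P* = 108, Q* = 338.
With the rebate, buyers effectively pay Pb = Ps − 39, where Ps is the price sellers receive.
Demand in terms of Ps becomes Qd = 446 − 1(Ps − 39) = 485 - Ps. Setting this equal to supply: 485 - Ps = -256 + 5.5Ps, so Ps = 114.
Buyers pay Pb = 114 − 39 = 75; Q' = -256 + 5.5·114 = 371.
ΔCS = ½(338 + 371)(108 − 75) = 11698.5; ΔPS = ½(338 + 371)(114 − 108) = 2127.
Government spending = 39 × 371 = 14469.
Net change = 11698.5 + 2127 − 14469 = -643.5. The loss equals the DWL triangle ½·39·33.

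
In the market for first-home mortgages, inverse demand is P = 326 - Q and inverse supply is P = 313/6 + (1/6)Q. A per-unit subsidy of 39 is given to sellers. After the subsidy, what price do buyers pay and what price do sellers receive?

Pre-subsidy: 326 - Q = 313/6 + (1/6)Q gives Q* = 1643/7 and P* = 639/7.
With the subsidy, sellers receive Ps = Pb + 39 for each unit, where Pb is the price buyers pay.
On the curves, Pb = 326 - Q and Ps = 313/6 + (1/6)Q; the wedge Ps − Pb = 39 gives 313/6 + (1/6)Q − (326 - Q) = 39, so Q' = 1877/7.
Then Pb = 326 − 1·(1877/7) = 405/7 and Ps = 313/6 + (1/6)·(1877/7) = 678/7.

Buyers pay 405/7; sellers receive 678/7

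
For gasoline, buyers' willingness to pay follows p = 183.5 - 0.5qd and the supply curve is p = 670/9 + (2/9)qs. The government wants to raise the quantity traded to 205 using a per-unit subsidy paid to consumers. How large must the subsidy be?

Required subsidy s = 39 per unit

At q = 205, from the demand curve buyers pay pb = 183.5 − 0.5·205 = 81; from the supply curve sellers need ps = 670/9 + (2/9)·205 = 120.
The subsidy must fill the gap: s = ps − pb = 120 − 81 = 39.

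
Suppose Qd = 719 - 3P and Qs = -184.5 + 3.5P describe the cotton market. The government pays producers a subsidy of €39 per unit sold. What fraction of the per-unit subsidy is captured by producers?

Producer share = 6/13

Pre-subsidy: 719 - 3P = -184.5 + 3.5P gives P* = 139, Q* = 302.
With the subsidy, sellers receive Ps = Pb + 39 for each unit, where Pb is the price buyers pay.
Supply in terms of Pb becomes Qs = -184.5 + 3.5(Pb + 39) = -48 + 3.5Pb. Setting this equal to demand: 719 - 3Pb = -48 + 3.5Pb, so Pb = 118.
Sellers receive Ps = 118 + 39 = 157; Q' = 719 − 3·118 = 365.
Buyers' price falls by P* − Pb = 139 − 118 = 21; sellers' price rises by Ps − P* = 157 − 139 = 18.
So producers capture 18/39 = 6/13 of each unit of subsidy.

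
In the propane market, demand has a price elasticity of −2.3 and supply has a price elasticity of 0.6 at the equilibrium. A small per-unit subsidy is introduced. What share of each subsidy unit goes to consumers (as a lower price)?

For a small subsidy around the equilibrium, the benefit split depends on the relative slopes, which at a point are proportional to the elasticities.
Buyer share = εs/(εs + |εd|) = 0.6/(0.6 + 2.3) = 6/29; seller share = |εd|/(εs + |εd|) = 23/29.

Consumer share = 6/29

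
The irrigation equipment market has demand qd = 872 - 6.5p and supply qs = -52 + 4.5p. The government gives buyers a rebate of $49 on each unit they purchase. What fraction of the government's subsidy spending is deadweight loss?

Pre-subsidy: 872 - 6.5p = -52 + 4.5p gives p* = 84, q* = 326.
With the rebate, buyers effectively pay pb = ps − 49, where ps is the price sellers receive.
Demand in terms of ps becomes qd = 872 − 6.5(ps − 49) = 1190.5 - 6.5ps. Setting this equal to supply: 1190.5 - 6.5ps = -52 + 4.5ps, so ps = 2485/22.
Buyers pay pb = 2485/22 − 49 = 1407/22; q' = -52 + 4.5·(2485/22) = 20077/44.
ΔCS = ½(326 + 20077/44)(84 − 1407/22) = 15179661/1936; ΔPS = ½(326 + 20077/44)(2485/22 − 84) = 21926177/1936.
Government spending = 49 × 20077/44 = 983773/44.
DWL = ½ × 49 × (20077/44 − 326) = 280917/88; fraction = (280917/88) / (983773/44) = 5733/40154.

DWL / government spending = 5733/40154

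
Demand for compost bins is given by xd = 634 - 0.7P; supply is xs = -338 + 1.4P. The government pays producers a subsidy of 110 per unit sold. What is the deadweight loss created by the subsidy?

Deadweight loss = 8470/3

Pre-subsidy: 634 - 0.7P = -338 + 1.4P gives P* = 3240/7, x* = 310.
With the subsidy, sellers receive Ps = Pb + 110 for each unit, where Pb is the price buyers pay.
Supply in terms of Pb becomes xs = -338 + 1.4(Pb + 110) = -184 + 1.4Pb. Setting this equal to demand: 634 - 0.7Pb = -184 + 1.4Pb, so Pb = 8180/21.
Sellers receive Ps = 8180/21 + 110 = 10490/21; x' = 634 − 0.7·(8180/21) = 1084/3.
The subsidy expands output by 1084/3 − 310 = 154/3 past the efficient level; on those units the gap between marginal cost and willingness to pay runs from 0 up to 110.
DWL = ½ × 110 × 154/3 = 8470/3.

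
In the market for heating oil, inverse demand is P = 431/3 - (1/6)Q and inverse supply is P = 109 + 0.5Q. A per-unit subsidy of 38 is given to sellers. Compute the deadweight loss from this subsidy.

Pre-subsidy: 431/3 - (1/6)Q = 109 + 0.5Q gives Q* = 52 and P* = 135.
With the subsidy, sellers receive Ps = Pb + 38 for each unit, where Pb is the price buyers pay.
On the curves, Pb = 431/3 - (1/6)Q and Ps = 109 + 0.5Q; the wedge Ps − Pb = 38 gives 109 + 0.5Q − (431/3 - (1/6)Q) = 38, so Q' = 109.
Then Pb = 431/3 − (1/6)·109 = 125.5 and Ps = 109 + 0.5·109 = 163.5.
The subsidy expands output by 109 − 52 = 57 past the efficient level; on those units the gap between marginal cost and willingness to pay runs from 0 up to 38.
DWL = ½ × 38 × 57 = 1083.

Deadweight loss = 1083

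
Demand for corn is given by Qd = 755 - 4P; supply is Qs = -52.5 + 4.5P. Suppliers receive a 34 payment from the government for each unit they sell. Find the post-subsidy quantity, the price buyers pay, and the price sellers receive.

Q' = 447; buyers pay 77; sellers receive 111

Pre-subsidy: 755 - 4P = -52.5 + 4.5P gives P* = 95, Q* = 375.
With the subsidy, sellers receive Ps = Pb + 34 for each unit, where Pb is the price buyers pay.
Supply in terms of Pb becomes Qs = -52.5 + 4.5(Pb + 34) = 100.5 + 4.5Pb. Setting this equal to demand: 755 - 4Pb = 100.5 + 4.5Pb, so Pb = 77.
Sellers receive Ps = 77 + 34 = 111; Q' = 755 − 4·77 = 447.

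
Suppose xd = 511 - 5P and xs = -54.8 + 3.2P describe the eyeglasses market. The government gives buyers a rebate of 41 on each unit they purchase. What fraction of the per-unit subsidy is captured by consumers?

Pre-subsidy: 511 - 5P = -54.8 + 3.2P gives P* = 69, x* = 166.
With the rebate, buyers effectively pay Pb = Ps − 41, where Ps is the price sellers receive.
Demand in terms of Ps becomes xd = 511 − 5(Ps − 41) = 716 - 5Ps. Setting this equal to supply: 716 - 5Ps = -54.8 + 3.2Ps, so Ps = 94.
Buyers pay Pb = 94 − 41 = 53; x' = -54.8 + 3.2·94 = 246.
Buyers' price falls by P* − Pb = 69 − 53 = 16; sellers' price rises by Ps − P* = 94 − 69 = 25.
So consumers capture 16/41 = 16/41 of each unit of subsidy.

Consumer share = 16/41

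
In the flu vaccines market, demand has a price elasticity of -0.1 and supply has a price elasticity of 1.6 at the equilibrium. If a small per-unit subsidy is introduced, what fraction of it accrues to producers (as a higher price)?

Producer share = 1/17

For a small subsidy around the equilibrium, the benefit split depends on the relative slopes, which at a point are proportional to the elasticities.
Buyer share = εs/(εs + |εd|) = 1.6/(1.6 + 0.1) = 16/17; seller share = |εd|/(εs + |εd|) = 1/17.
So producers capture 1/17 of the subsidy.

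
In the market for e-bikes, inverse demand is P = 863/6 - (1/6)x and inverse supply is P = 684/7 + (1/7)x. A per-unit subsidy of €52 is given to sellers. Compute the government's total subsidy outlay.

Pre-subsidy: 863/6 - (1/6)x = 684/7 + (1/7)x gives x* = 149 and P* = 119.
With the subsidy, sellers receive Ps = Pb + 52 for each unit, where Pb is the price buyers pay.
On the curves, Pb = 863/6 - (1/6)x and Ps = 684/7 + (1/7)x; the wedge Ps − Pb = 52 gives 684/7 + (1/7)x − (863/6 - (1/6)x) = 52, so x' = 317.
Then Pb = 863/6 − (1/6)·317 = 91 and Ps = 684/7 + (1/7)·317 = 143.
Government outlay = subsidy × quantity = 52 × 317 = 16484.

Government cost = €16484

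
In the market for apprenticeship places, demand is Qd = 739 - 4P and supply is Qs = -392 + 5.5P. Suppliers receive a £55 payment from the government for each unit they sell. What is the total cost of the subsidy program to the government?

Pre-subsidy: 739 - 4P = -392 + 5.5P gives P* = 2262/19, Q* = 4993/19.
With the subsidy, sellers receive Ps = Pb + 55 for each unit, where Pb is the price buyers pay.
Supply in terms of Pb becomes Qs = -392 + 5.5(Pb + 55) = -89.5 + 5.5Pb. Setting this equal to demand: 739 - 4Pb = -89.5 + 5.5Pb, so Pb = 1657/19.
Sellers receive Ps = 1657/19 + 55 = 2702/19; Q' = 739 − 4·(1657/19) = 7413/19.
Government outlay = subsidy × quantity = 55 × 7413/19 = 407715/19.

Government cost = 407715/19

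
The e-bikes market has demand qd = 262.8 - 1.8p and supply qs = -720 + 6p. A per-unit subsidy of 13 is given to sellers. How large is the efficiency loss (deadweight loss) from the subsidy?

Deadweight loss = 117

Pre-subsidy: 262.8 - 1.8p = -720 + 6p gives p* = 126, q* = 36.
With the subsidy, sellers receive ps = pb + 13 for each unit, where pb is the price buyers pay.
Supply in terms of pb becomes qs = -720 + 6(pb + 13) = -642 + 6pb. Setting this equal to demand: 262.8 - 1.8pb = -642 + 6pb, so pb = 116.
Sellers receive ps = 116 + 13 = 129; q' = 262.8 − 1.8·116 = 54.
The subsidy expands output by 54 − 36 = 18 past the efficient level; on those units the gap between marginal cost and willingness to pay runs from 0 up to 13.
DWL = ½ × 13 × 18 = 117.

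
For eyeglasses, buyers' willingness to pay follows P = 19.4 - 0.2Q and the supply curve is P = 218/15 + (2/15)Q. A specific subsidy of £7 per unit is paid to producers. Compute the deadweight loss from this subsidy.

Deadweight loss = £73.5

Pre-subsidy: 19.4 - 0.2Q = 218/15 + (2/15)Q gives Q* = 14.6 and P* = 16.48.
With the subsidy, sellers receive Ps = Pb + 7 for each unit, where Pb is the price buyers pay.
On the curves, Pb = 19.4 - 0.2Q and Ps = 218/15 + (2/15)Q; the wedge Ps − Pb = 7 gives 218/15 + (2/15)Q − (19.4 - 0.2Q) = 7, so Q' = 35.6.
Then Pb = 19.4 − 0.2·35.6 = 12.28 and Ps = 218/15 + (2/15)·35.6 = 19.28.
The subsidy expands output by 35.6 − 14.6 = 21 past the efficient level; on those units the gap between marginal cost and willingness to pay runs from 0 up to 7.
DWL = ½ × 7 × 21 = 73.5.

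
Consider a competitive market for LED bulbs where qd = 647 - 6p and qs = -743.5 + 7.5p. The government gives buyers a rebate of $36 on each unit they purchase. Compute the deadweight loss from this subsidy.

Deadweight loss = $2160

Pre-subsidy: 647 - 6p = -743.5 + 7.5p gives p* = 103, q* = 29.
With the rebate, buyers effectively pay pb = ps − 36, where ps is the price sellers receive.
Demand in terms of ps becomes qd = 647 − 6(ps − 36) = 863 - 6ps. Setting this equal to supply: 863 - 6ps = -743.5 + 7.5ps, so ps = 119.
Buyers pay pb = 119 − 36 = 83; q' = -743.5 + 7.5·119 = 149.
The subsidy expands output by 149 − 29 = 120 past the efficient level; on those units the gap between marginal cost and willingness to pay runs from 0 up to 36.
DWL = ½ × 36 × 120 = 2160.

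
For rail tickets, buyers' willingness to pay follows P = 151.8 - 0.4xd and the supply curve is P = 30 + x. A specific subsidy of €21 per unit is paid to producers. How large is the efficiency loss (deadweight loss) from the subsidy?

Deadweight loss = €157.5

Pre-subsidy: 151.8 - 0.4x = 30 + x gives x* = 87 and P* = 117.
With the subsidy, sellers receive Ps = Pb + 21 for each unit, where Pb is the price buyers pay.
On the curves, Pb = 151.8 - 0.4x and Ps = 30 + x; the wedge Ps − Pb = 21 gives 30 + x − (151.8 - 0.4x) = 21, so x' = 102.
Then Pb = 151.8 − 0.4·102 = 111 and Ps = 30 + 1·102 = 132.
The subsidy expands output by 102 − 87 = 15 past the efficient level; on those units the gap between marginal cost and willingness to pay runs from 0 up to 21.
DWL = ½ × 21 × 15 = 157.5.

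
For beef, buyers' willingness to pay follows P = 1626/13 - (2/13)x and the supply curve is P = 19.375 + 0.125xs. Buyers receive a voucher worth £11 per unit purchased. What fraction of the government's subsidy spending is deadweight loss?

Pre-subsidy: 1626/13 - (2/13)x = 19.375 + 0.125x gives x* = 10993/29 and P* = 1936/29.
With the rebate, buyers effectively pay Pb = Ps − 11, where Ps is the price sellers receive.
On the curves, Pb = 1626/13 - (2/13)x and Ps = 19.375 + 0.125x; the wedge Ps − Pb = 11 gives 19.375 + 0.125x − (1626/13 - (2/13)x) = 11, so x' = 12137/29.
Then Pb = 1626/13 − (2/13)·(12137/29) = 1760/29 and Ps = 19.375 + 0.125·(12137/29) = 2079/29.
ΔCS = ½(10993/29 + 12137/29)(1936/29 − 1760/29) = 2035440/841; ΔPS = ½(10993/29 + 12137/29)(2079/29 − 1936/29) = 1653795/841.
Government spending = 11 × 12137/29 = 133507/29.
DWL = ½ × 11 × (12137/29 − 10993/29) = 6292/29; fraction = (6292/29) / (133507/29) = 572/12137.

DWL / government spending = 572/12137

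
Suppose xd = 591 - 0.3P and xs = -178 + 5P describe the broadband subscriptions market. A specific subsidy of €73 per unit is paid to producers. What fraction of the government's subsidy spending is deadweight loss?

Pre-subsidy: 591 - 0.3P = -178 + 5P gives P* = 7690/53, x* = 29016/53.
With the subsidy, sellers receive Ps = Pb + 73 for each unit, where Pb is the price buyers pay.
Supply in terms of Pb becomes xs = -178 + 5(Pb + 73) = 187 + 5Pb. Setting this equal to demand: 591 - 0.3Pb = 187 + 5Pb, so Pb = 4040/53.
Sellers receive Ps = 4040/53 + 73 = 7909/53; x' = 591 − 0.3·(4040/53) = 30111/53.
ΔCS = ½(29016/53 + 30111/53)(7690/53 − 4040/53) = 107906775/2809; ΔPS = ½(29016/53 + 30111/53)(7909/53 − 7690/53) = 12948813/5618.
Government spending = 73 × 30111/53 = 2198103/53.
DWL = ½ × 73 × (30111/53 − 29016/53) = 79935/106; fraction = (79935/106) / (2198103/53) = 365/20074.

DWL / government spending = 365/20074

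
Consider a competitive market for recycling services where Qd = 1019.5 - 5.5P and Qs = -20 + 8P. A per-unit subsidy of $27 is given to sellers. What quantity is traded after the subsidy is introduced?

Q' = 684

Pre-subsidy: 1019.5 - 5.5P = -20 + 8P gives P* = 77, Q* = 596.
With the subsidy, sellers receive Ps = Pb + 27 for each unit, where Pb is the price buyers pay.
Supply in terms of Pb becomes Qs = -20 + 8(Pb + 27) = 196 + 8Pb. Setting this equal to demand: 1019.5 - 5.5Pb = 196 + 8Pb, so Pb = 61.
Sellers receive Ps = 61 + 27 = 88; Q' = 1019.5 − 5.5·61 = 684.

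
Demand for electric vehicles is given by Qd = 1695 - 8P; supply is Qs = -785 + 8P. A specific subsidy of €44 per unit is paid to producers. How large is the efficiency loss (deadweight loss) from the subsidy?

Deadweight loss = €3872

Pre-subsidy: 1695 - 8P = -785 + 8P gives P* = 155, Q* = 455.
With the subsidy, sellers receive Ps = Pb + 44 for each unit, where Pb is the price buyers pay.
Supply in terms of Pb becomes Qs = -785 + 8(Pb + 44) = -433 + 8Pb. Setting this equal to demand: 1695 - 8Pb = -433 + 8Pb, so Pb = 133.
Sellers receive Ps = 133 + 44 = 177; Q' = 1695 − 8·133 = 631.
The subsidy expands output by 631 − 455 = 176 past the efficient level; on those units the gap between marginal cost and willingness to pay runs from 0 up to 44.
DWL = ½ × 44 × 176 = 3872.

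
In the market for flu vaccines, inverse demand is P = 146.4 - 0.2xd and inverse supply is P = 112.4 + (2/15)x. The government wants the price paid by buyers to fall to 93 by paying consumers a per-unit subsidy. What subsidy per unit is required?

Required subsidy s = 55 per unit

At a buyer price of 93, quantity demanded is 732 − 5·93 = 267.
Sellers supply 267 only when they receive Ps = 112.4 + (2/15)·267 = 148.
s = Ps − Pb = 148 − 93 = 55.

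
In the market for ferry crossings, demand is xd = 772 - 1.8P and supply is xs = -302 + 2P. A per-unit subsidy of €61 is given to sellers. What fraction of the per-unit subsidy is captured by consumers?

Pre-subsidy: 772 - 1.8P = -302 + 2P gives P* = 5370/19, x* = 5002/19.
With the subsidy, sellers receive Ps = Pb + 61 for each unit, where Pb is the price buyers pay.
Supply in terms of Pb becomes xs = -302 + 2(Pb + 61) = -180 + 2Pb. Setting this equal to demand: 772 - 1.8Pb = -180 + 2Pb, so Pb = 4760/19.
Sellers receive Ps = 4760/19 + 61 = 5919/19; x' = 772 − 1.8·(4760/19) = 6100/19.
Buyers' price falls by P* − Pb = 5370/19 − 4760/19 = 610/19; sellers' price rises by Ps − P* = 5919/19 − 5370/19 = 549/19.
So consumers capture (610/19)/61 = 10/19 of each unit of subsidy.

Consumer share = 10/19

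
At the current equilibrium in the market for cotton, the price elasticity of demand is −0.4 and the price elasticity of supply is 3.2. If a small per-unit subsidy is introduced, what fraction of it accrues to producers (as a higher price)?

For a small subsidy around the equilibrium, the benefit split depends on the relative slopes, which at a point are proportional to the elasticities.
Buyer share = εs/(εs + |εd|) = 3.2/(3.2 + 0.4) = 8/9; seller share = |εd|/(εs + |εd|) = 1/9.
So producers capture 1/9 of the subsidy.

Producer share = 1/9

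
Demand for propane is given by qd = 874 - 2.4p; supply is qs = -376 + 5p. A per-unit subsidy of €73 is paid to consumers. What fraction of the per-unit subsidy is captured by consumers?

Consumer share = 25/37

Pre-subsidy: 874 - 2.4p = -376 + 5p gives p* = 6250/37, q* = 17338/37.
With the rebate, buyers effectively pay pb = ps − 73, where ps is the price sellers receive.
Demand in terms of ps becomes qd = 874 − 2.4(ps − 73) = 1049.2 - 2.4ps. Setting this equal to supply: 1049.2 - 2.4ps = -376 + 5ps, so ps = 7126/37.
Buyers pay pb = 7126/37 − 73 = 4425/37; q' = -376 + 5·(7126/37) = 21718/37.
Buyers' price falls by p* − pb = 6250/37 − 4425/37 = 1825/37; sellers' price rises by ps − p* = 7126/37 − 6250/37 = 876/37.
So consumers capture (1825/37)/73 = 25/37 of each unit of subsidy.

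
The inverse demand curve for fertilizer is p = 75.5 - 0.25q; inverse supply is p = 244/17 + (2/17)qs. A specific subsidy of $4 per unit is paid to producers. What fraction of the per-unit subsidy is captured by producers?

Pre-subsidy: 75.5 - 0.25q = 244/17 + (2/17)q gives q* = 166.32 and p* = 33.92.
With the subsidy, sellers receive ps = pb + 4 for each unit, where pb is the price buyers pay.
On the curves, pb = 75.5 - 0.25q and ps = 244/17 + (2/17)q; the wedge ps − pb = 4 gives 244/17 + (2/17)q − (75.5 - 0.25q) = 4, so q' = 177.2.
Then pb = 75.5 − 0.25·177.2 = 31.2 and ps = 244/17 + (2/17)·177.2 = 35.2.
Buyers' price falls by p* − pb = 33.92 − 31.2 = 2.72; sellers' price rises by ps − p* = 35.2 − 33.92 = 1.28.
So producers capture 1.28/4 = 0.32 of each unit of subsidy.

Producer share = 0.32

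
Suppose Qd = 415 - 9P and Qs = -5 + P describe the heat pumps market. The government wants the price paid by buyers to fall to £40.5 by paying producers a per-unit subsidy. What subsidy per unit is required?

Required subsidy s = £15 per unit

At a buyer price of 40.5, quantity demanded is 415 − 9·40.5 = 50.5.
Sellers supply 50.5 only when they receive Ps with -5 + 1·Ps = 50.5, i.e. Ps = 55.5.
s = Ps − Pb = 55.5 − 40.5 = 15.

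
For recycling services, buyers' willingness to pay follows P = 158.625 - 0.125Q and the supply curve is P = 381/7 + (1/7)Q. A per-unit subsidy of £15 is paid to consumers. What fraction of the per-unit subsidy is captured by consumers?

Consumer share = 7/15

Pre-subsidy: 158.625 - 0.125Q = 381/7 + (1/7)Q gives Q* = 389 and P* = 110.
With the rebate, buyers effectively pay Pb = Ps − 15, where Ps is the price sellers receive.
On the curves, Pb = 158.625 - 0.125Q and Ps = 381/7 + (1/7)Q; the wedge Ps − Pb = 15 gives 381/7 + (1/7)Q − (158.625 - 0.125Q) = 15, so Q' = 445.
Then Pb = 158.625 − 0.125·445 = 103 and Ps = 381/7 + (1/7)·445 = 118.
Buyers' price falls by P* − Pb = 110 − 103 = 7; sellers' price rises by Ps − P* = 118 − 110 = 8.
So consumers capture 7/15 = 7/15 of each unit of subsidy.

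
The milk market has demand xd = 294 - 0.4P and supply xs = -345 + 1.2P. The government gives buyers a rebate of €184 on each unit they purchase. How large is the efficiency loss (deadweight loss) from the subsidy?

Deadweight loss = €5078.4

Pre-subsidy: 294 - 0.4P = -345 + 1.2P gives P* = 399.375, x* = 134.25.
With the rebate, buyers effectively pay Pb = Ps − 184, where Ps is the price sellers receive.
Demand in terms of Ps becomes xd = 294 − 0.4(Ps − 184) = 367.6 - 0.4Ps. Setting this equal to supply: 367.6 - 0.4Ps = -345 + 1.2Ps, so Ps = 445.375.
Buyers pay Pb = 445.375 − 184 = 261.375; x' = -345 + 1.2·445.375 = 189.45.
The subsidy expands output by 189.45 − 134.25 = 55.2 past the efficient level; on those units the gap between marginal cost and willingness to pay runs from 0 up to 184.
DWL = ½ × 184 × 55.2 = 5078.4.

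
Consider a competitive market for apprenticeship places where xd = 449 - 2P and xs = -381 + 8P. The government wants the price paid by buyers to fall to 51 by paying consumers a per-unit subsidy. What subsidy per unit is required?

At a buyer price of 51, quantity demanded is 449 − 2·51 = 347.
Sellers supply 347 only when they receive Ps with -381 + 8·Ps = 347, i.e. Ps = 91.
s = Ps − Pb = 91 − 51 = 40.

Required subsidy s = 40 per unit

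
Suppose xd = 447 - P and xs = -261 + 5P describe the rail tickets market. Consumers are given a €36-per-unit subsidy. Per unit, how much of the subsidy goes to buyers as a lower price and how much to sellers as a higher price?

Pre-subsidy: 447 - P = -261 + 5P gives P* = 118, x* = 329.
With the rebate, buyers effectively pay Pb = Ps − 36, where Ps is the price sellers receive.
Demand in terms of Ps becomes xd = 447 − 1(Ps − 36) = 483 - Ps. Setting this equal to supply: 483 - Ps = -261 + 5Ps, so Ps = 124.
Buyers pay Pb = 124 − 36 = 88; x' = -261 + 5·124 = 359.
Buyers' price falls by P* − Pb = 118 − 88 = 30; sellers' price rises by Ps − P* = 124 − 118 = 6.

Buyers gain €30 per unit; sellers gain €6 per unit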